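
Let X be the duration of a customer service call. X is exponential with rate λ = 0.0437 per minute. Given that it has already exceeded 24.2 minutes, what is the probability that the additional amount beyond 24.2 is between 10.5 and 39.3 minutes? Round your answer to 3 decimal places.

0.452

Memoryless: the residual past 24.2 is again Exp(λ).
P(10.5 < residual < 39.3) = e^(−λ·10.5) − e^(−λ·39.3) = 0.63201 − 0.17953 ≈ 0.452.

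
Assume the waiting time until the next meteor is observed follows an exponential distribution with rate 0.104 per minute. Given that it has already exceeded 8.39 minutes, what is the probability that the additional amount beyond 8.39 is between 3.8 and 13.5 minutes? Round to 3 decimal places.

Memoryless: the residual past 8.39 is again Exp(λ).
P(3.8 < residual < 13.5) = e^(−λ·3.8) − e^(−λ·13.5) = 0.67355 − 0.24561 ≈ 0.428.

0.428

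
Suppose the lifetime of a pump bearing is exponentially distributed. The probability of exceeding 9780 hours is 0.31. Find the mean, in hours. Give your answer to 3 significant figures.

8350

e^(−λ·9780) = 0.31 ⇒ λ = −ln(0.31)/9780 = 0.000119753.
Mean = 1/λ = 8350.53 hours.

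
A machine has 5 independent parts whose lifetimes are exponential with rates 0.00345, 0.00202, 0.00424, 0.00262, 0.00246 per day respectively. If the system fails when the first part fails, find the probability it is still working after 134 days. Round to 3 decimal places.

The time to first failure is exponential with rate Σλ = 0.00345 + 0.00202 + 0.00424 + 0.00262 + 0.00246 = 0.01479.
P(min > 134) = e^(−0.01479·134) = e^(−1.9819) ≈ 0.138.

0.138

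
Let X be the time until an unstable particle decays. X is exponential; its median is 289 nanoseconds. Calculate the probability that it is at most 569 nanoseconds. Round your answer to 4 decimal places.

For an exponential, median = ln(2)/λ, so λ = ln 2 / 289 = 0.00239843 per nanosecond.
P(X ≤ 569) = 1 − e^(−λ·569) = 1 − e^(−1.3647) ≈ 0.7445.

0.7445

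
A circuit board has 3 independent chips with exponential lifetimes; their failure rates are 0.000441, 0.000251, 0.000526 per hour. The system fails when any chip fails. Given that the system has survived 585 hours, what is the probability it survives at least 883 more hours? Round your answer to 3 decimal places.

Time to first failure ~ Exp(Σλ) with Σλ = 0.001218.
By memorylessness, P(T > 585+883 | T > 585) = P(T > 883) = e^(−0.001218·883) ≈ 0.341.

0.341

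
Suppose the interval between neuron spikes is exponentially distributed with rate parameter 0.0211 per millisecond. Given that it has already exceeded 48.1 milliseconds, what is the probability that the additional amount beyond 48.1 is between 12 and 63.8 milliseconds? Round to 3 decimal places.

0.516

Memoryless: the residual past 48.1 is again Exp(λ).
P(12 < residual < 63.8) = e^(−λ·12) − e^(−λ·63.8) = 0.77631 − 0.26023 ≈ 0.516.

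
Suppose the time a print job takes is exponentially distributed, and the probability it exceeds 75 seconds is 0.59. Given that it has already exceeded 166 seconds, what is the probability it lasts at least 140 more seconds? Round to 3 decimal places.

From e^(−λ·75) = 0.59, λ = −ln(0.59)/75 = 0.0070351.
Memoryless: P(X > 166+140 | X > 166) = P(X > 140) = e^(−0.0070351·140) ≈ 0.373.

0.373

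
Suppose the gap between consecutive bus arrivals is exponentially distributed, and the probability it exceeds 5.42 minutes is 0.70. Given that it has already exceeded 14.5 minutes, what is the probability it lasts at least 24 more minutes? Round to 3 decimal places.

0.206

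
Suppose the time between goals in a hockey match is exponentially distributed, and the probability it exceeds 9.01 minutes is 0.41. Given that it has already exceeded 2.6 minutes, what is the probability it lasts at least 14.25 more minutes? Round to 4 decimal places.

From e^(−λ·9.01) = 0.41, λ = −ln(0.41)/9.01 = 0.0989565.
Memoryless: P(X > 2.6+14.25 | X > 2.6) = P(X > 14.25) = e^(−0.0989565·14.25) ≈ 0.2441.

0.2441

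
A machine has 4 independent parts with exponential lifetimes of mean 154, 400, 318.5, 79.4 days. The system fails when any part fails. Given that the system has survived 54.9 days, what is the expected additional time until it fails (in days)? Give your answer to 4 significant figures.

First-failure rate Σλ = 1/154 + 1/400 + 1/318.5 + 1/79.4 = 0.0247277.
By memorylessness the expected residual is 1/Σλ = 40.4405 days, regardless of the 54.9 already elapsed.

40.44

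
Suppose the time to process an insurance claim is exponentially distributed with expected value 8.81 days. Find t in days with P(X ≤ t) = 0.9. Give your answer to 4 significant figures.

The rate is λ = 1/8.81 = 0.113507 per day.
Set 1 − e^(−λt) = 0.9, so t = −ln(0.1)/λ = 2.3026/0.113507 ≈ 20.2858 days.

20.29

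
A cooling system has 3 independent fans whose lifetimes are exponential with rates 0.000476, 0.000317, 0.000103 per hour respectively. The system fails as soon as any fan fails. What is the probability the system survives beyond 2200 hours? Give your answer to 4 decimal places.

0.1393

The time to first failure is exponential with rate Σλ = 0.000476 + 0.000317 + 0.000103 = 0.000896.
P(min > 2200) = e^(−0.000896·2200) = e^(−1.9712) ≈ 0.1393.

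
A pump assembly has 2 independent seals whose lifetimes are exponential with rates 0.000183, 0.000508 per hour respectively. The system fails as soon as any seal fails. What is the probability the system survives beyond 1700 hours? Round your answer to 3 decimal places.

The time to first failure is exponential with rate Σλ = 0.000183 + 0.000508 = 0.000691.
P(min > 1700) = e^(−0.000691·1700) = e^(−1.1747) ≈ 0.309.

0.309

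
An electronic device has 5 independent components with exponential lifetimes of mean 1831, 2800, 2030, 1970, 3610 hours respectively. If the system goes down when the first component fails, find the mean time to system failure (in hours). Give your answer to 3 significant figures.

459

The first failure time is exponential with rate Σλ_i = 1/1831 + 1/2800 + 1/2030 + 1/1970 + 1/3610 = 0.00218053 per hour.
E[min] = 1/Σλ = 1/0.00218053 = 458.605 hours.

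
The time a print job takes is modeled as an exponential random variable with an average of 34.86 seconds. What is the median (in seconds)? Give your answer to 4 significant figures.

24.16

The rate is λ = 1/34.86 = 0.0286862 per second.
Set 1 − e^(−λt) = 0.5, so t = −ln(0.5)/λ = 0.69315/0.0286862 ≈ 24.1631 seconds.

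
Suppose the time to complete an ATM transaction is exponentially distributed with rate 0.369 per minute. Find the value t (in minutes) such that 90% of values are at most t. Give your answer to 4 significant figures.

6.240

Set 1 − e^(−λt) = 0.9, so t = −ln(0.1)/λ = 2.3026/0.369 ≈ 6.24007 minutes.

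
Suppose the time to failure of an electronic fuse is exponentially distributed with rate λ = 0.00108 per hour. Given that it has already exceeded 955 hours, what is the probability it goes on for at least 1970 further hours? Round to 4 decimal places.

0.1191

By the memoryless property, P(X > 955+1970 | X > 955) = P(X > 1970).
P(X > 1970) = e^(−2.1276) ≈ 0.1191.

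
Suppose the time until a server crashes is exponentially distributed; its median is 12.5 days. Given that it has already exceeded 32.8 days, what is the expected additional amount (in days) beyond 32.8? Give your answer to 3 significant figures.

For an exponential, median = ln(2)/λ, so λ = ln 2 / 12.5 = 0.0554518 per day.
By memorylessness, the remaining amount past any threshold is again Exp(λ) with mean 1/λ = 18.0337 days.

18.0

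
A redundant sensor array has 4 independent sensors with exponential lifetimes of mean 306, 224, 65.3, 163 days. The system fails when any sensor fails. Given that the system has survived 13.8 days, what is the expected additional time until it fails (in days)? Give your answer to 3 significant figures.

34.3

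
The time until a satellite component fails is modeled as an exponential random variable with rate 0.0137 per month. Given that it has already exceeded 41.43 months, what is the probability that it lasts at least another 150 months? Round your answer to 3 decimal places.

0.128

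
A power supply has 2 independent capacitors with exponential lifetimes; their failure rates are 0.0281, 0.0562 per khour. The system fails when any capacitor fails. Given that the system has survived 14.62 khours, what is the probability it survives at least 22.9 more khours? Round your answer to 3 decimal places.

0.145

Time to first failure ~ Exp(Σλ) with Σλ = 0.0843.
By memorylessness, P(T > 14.62+22.9 | T > 14.62) = P(T > 22.9) = e^(−0.0843·22.9) ≈ 0.145.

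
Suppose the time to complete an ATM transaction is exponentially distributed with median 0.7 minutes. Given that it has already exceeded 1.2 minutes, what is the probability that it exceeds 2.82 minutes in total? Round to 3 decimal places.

For an exponential, median = ln(2)/λ, so λ = ln 2 / 0.7 = 0.99021 per minute.
By the memoryless property, P(X > 1.2+1.62 | X > 1.2) = P(X > 1.62).
P(X > 1.62) = e^(−1.6041) ≈ 0.201.

0.201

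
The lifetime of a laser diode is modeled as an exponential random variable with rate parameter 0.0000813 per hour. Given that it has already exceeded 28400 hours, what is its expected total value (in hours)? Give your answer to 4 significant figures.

40700

By memorylessness, E[X | X > 28400] = 28400 + 1/λ = 28400 + 12300.1 = 40700.1 hours.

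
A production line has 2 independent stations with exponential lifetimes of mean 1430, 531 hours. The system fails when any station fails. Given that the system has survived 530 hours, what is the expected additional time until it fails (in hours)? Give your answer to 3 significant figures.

387

First-failure rate Σλ = 1/1430 + 1/531 = 0.00258254.
By memorylessness the expected residual is 1/Σλ = 387.216 hours, regardless of the 530 already elapsed.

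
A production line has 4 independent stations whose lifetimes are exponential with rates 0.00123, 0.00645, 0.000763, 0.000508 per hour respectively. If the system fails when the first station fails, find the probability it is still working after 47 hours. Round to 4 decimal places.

The time to first failure is exponential with rate Σλ = 0.00123 + 0.00645 + 0.000763 + 0.000508 = 0.008951.
P(min > 47) = e^(−0.008951·47) = e^(−0.4207) ≈ 0.6566.

0.6566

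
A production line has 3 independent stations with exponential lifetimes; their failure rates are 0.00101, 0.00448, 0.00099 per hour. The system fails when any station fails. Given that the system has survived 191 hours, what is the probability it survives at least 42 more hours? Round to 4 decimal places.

0.7617

Time to first failure ~ Exp(Σλ) with Σλ = 0.00648.
By memorylessness, P(T > 191+42 | T > 191) = P(T > 42) = e^(−0.00648·42) ≈ 0.7617.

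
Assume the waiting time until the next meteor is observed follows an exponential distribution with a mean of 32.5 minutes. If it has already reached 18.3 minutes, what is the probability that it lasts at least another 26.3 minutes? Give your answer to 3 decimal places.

0.445

The rate is λ = 1/32.5 = 0.0307692 per minute.
The exponential is memoryless, so the remaining time is again Exp(λ): the condition X > 18.3 is irrelevant.
P(X > 26.3) = e^(−0.80923) ≈ 0.445.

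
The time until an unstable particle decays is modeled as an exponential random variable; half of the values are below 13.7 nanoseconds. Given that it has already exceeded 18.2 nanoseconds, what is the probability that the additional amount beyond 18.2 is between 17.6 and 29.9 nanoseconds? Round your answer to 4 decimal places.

0.1902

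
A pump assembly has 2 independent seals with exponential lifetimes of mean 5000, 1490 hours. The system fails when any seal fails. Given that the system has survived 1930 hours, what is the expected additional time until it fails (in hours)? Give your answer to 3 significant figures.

First-failure rate Σλ = 1/5000 + 1/1490 = 0.000871141.
By memorylessness the expected residual is 1/Σλ = 1147.92 hours, regardless of the 1930 already elapsed.

1150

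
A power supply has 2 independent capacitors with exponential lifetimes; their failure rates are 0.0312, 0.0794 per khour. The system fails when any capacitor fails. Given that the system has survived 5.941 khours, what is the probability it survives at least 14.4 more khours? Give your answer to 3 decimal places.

0.203

Time to first failure ~ Exp(Σλ) with Σλ = 0.1106.
By memorylessness, P(T > 5.941+14.4 | T > 5.941) = P(T > 14.4) = e^(−0.1106·14.4) ≈ 0.203.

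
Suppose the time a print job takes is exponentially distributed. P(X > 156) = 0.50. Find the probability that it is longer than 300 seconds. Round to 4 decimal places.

0.2637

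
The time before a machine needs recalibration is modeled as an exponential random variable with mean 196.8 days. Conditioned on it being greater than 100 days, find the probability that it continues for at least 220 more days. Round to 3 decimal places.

0.327

The rate is λ = 1/196.8 = 0.0050813 per day.
By the memoryless property, P(X > 100+220 | X > 100) = P(X > 220).
P(X > 220) = e^(−1.1179) ≈ 0.327.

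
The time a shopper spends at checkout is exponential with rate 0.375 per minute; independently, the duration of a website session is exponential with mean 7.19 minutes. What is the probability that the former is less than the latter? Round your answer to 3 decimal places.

0.729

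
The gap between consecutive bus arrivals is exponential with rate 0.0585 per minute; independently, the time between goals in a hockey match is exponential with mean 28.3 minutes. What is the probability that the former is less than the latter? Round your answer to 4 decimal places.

λ_1 = 0.0585, λ_2 = 1/28.3 = 0.0353357.
For independent exponentials, P(the former < the latter) = λ_1/(λ_1+λ_2) = 0.0585/0.0938357 ≈ 0.6234.

0.6234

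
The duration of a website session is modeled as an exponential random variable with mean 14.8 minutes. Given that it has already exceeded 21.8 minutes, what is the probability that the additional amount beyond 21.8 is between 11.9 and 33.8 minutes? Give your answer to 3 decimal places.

The rate is λ = 1/14.8 = 0.0675676 per minute.
Memoryless: the residual past 21.8 is again Exp(λ).
P(11.9 < residual < 33.8) = e^(−λ·11.9) − e^(−λ·33.8) = 0.44751 − 0.10190 ≈ 0.346.

0.346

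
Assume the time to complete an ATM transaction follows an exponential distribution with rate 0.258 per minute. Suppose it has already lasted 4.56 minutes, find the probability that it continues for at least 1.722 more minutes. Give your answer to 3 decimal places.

0.641

By the memoryless property, P(X > 4.56+1.722 | X > 4.56) = P(X > 1.722).
P(X > 1.722) = e^(−0.44428) ≈ 0.641.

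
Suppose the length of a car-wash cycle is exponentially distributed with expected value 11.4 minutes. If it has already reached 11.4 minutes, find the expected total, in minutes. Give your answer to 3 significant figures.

The rate is λ = 1/11.4 = 0.0877193 per minute.
By memorylessness, E[X | X > 11.4] = 11.4 + 1/λ = 11.4 + 11.4 = 22.8 minutes.

22.8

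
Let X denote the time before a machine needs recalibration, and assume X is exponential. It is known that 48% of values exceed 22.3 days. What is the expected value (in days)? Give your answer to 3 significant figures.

30.4

e^(−λ·22.3) = 0.48 ⇒ λ = −ln(0.48)/22.3 = 0.0329134.
Mean = 1/λ = 30.3827 days.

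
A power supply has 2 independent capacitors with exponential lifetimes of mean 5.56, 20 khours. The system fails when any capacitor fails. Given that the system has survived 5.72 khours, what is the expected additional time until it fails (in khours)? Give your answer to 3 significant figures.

4.35

First-failure rate Σλ = 1/5.56 + 1/20 = 0.229856.
By memorylessness the expected residual is 1/Σλ = 4.35055 khours, regardless of the 5.72 already elapsed.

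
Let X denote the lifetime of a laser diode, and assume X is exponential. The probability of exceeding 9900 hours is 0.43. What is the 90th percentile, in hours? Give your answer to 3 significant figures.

e^(−λ·9900) = 0.43 ⇒ λ = −ln(0.43)/9900 = 0.0000852495.
90th percentile: 1 − e^(−λt) = 0.9, t = −ln(0.1)/λ = 27010 hours.

27000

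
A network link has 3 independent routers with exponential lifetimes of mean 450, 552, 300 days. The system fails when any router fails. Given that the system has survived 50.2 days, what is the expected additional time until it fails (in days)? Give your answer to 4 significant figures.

135.7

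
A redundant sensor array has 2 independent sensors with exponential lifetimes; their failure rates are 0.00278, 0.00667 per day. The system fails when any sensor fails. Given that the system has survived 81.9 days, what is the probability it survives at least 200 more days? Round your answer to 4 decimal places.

Time to first failure ~ Exp(Σλ) with Σλ = 0.00945.
By memorylessness, P(T > 81.9+200 | T > 81.9) = P(T > 200) = e^(−0.00945·200) ≈ 0.1511.

0.1511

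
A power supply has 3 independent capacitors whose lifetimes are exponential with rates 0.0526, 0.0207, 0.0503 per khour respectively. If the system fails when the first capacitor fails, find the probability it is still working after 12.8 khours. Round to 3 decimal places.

0.206

The time to first failure is exponential with rate Σλ = 0.0526 + 0.0207 + 0.0503 = 0.1236.
P(min > 12.8) = e^(−0.1236·12.8) = e^(−1.5821) ≈ 0.206.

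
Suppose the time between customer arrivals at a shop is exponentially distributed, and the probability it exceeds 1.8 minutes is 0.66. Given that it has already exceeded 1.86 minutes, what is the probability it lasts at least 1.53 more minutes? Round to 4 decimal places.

0.7024

From e^(−λ·1.8) = 0.66, λ = −ln(0.66)/1.8 = 0.230842.
Memoryless: P(X > 1.86+1.53 | X > 1.86) = P(X > 1.53) = e^(−0.230842·1.53) ≈ 0.7024.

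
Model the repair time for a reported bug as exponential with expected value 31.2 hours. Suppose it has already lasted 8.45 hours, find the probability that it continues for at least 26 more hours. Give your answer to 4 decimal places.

The rate is λ = 1/31.2 = 0.0320513 per hour.
By the memoryless property, P(X > 8.45+26 | X > 8.45) = P(X > 26).
P(X > 26) = e^(−0.83333) ≈ 0.4346.

0.4346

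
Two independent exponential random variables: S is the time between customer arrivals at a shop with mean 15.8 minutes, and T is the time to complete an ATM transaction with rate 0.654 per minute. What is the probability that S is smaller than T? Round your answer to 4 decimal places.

0.0882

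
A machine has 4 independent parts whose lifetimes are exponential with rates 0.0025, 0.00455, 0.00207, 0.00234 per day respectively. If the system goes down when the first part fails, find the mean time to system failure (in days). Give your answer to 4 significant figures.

87.26

The time to first failure is exponential with rate Σλ = 0.0025 + 0.00455 + 0.00207 + 0.00234 = 0.01146.
E[min] = 1/Σλ = 1/0.01146 = 87.26 days.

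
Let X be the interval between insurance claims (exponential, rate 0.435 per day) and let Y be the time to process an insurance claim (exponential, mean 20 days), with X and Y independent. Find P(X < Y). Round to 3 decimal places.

λ_1 = 0.435, λ_2 = 1/20 = 0.05.
For independent exponentials, P(X < Y) = λ_1/(λ_1+λ_2) = 0.435/0.485 ≈ 0.897.

0.897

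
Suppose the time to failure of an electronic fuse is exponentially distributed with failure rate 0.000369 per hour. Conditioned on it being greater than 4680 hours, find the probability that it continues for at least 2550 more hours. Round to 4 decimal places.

0.3903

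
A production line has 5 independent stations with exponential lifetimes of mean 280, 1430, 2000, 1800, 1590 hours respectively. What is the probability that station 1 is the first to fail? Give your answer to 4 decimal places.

0.5997

Rates: λ_i = 1/mean_i → 0.00357143, 0.000699301, 0.0005, 0.000555556, 0.000628931; Σλ = 0.00595522.
P(station 1 first) = λ_1/Σλ = 0.00357143/0.00595522 ≈ 0.5997.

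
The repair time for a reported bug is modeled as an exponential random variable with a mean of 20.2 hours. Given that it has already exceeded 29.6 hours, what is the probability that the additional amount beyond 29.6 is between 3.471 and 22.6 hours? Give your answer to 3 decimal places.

0.515

The rate is λ = 1/20.2 = 0.049505 per hour.
Memoryless: the residual past 29.6 is again Exp(λ).
P(3.471 < residual < 22.6) = e^(−λ·3.471) − e^(−λ·22.6) = 0.84212 − 0.32667 ≈ 0.515.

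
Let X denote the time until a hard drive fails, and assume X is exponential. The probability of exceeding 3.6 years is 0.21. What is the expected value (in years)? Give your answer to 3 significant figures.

e^(−λ·3.6) = 0.21 ⇒ λ = −ln(0.21)/3.6 = 0.433513.
Mean = 1/λ = 2.30673 years.

2.31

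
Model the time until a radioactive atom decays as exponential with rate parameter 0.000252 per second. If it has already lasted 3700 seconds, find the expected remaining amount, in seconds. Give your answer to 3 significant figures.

3970

By memorylessness, the remaining amount past any threshold is again Exp(λ) with mean 1/λ = 3968.25 seconds.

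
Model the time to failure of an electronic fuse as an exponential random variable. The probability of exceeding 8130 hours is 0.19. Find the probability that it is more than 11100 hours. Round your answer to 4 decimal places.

0.1036

e^(−λ·8130) = 0.19 ⇒ λ = −ln(0.19)/8130 = 0.000204272.
P(X > 11100) = e^(−0.000204272·11100) = e^(−2.2674) ≈ 0.1036.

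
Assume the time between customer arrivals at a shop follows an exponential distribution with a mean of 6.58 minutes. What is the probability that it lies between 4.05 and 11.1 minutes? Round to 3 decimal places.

0.355

The rate is λ = 1/6.58 = 0.151976 per minute.
P(4.05 < X < 11.1) = e^(−λ·4.05) − e^(−λ·11.1) = 0.54037 − 0.18509 ≈ 0.355.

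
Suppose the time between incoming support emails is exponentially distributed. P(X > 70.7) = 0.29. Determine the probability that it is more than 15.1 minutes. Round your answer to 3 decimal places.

e^(−λ·70.7) = 0.29 ⇒ λ = −ln(0.29)/70.7 = 0.0175088.
P(X > 15.1) = e^(−0.0175088·15.1) = e^(−0.26438) ≈ 0.768.

0.768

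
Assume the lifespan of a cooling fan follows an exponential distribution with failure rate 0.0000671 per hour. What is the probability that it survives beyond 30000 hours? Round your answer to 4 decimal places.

0.1336

P(X > 30000) = e^(−λ·30000) = e^(−2.013) ≈ 0.1336.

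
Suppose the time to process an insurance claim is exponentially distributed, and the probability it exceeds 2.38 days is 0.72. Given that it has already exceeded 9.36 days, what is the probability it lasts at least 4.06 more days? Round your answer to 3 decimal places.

0.571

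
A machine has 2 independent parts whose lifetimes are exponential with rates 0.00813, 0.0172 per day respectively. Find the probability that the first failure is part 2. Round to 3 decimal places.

0.679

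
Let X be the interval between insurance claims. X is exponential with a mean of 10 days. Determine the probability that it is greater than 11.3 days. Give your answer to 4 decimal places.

0.3230

The rate is λ = 1/10 = 0.1 per day.
P(X > 11.3) = e^(−λ·11.3) = e^(−1.13) ≈ 0.3230.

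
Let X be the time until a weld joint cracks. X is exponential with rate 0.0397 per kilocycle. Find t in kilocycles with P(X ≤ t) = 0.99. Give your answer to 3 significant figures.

116

Set 1 − e^(−λt) = 0.99, so t = −ln(0.01)/λ = 4.6052/0.0397 ≈ 115.999 kilocycles.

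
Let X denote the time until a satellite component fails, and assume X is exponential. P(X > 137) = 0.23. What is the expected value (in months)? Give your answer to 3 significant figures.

93.2

e^(−λ·137) = 0.23 ⇒ λ = −ln(0.23)/137 = 0.0107276.
Mean = 1/λ = 93.2178 months.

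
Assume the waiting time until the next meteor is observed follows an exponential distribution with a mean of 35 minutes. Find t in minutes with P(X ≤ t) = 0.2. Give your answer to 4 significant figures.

7.810

The rate is λ = 1/35 = 0.0285714 per minute.
Set 1 − e^(−λt) = 0.2, so t = −ln(0.8)/λ = 0.22314/0.0285714 ≈ 7.81002 minutes.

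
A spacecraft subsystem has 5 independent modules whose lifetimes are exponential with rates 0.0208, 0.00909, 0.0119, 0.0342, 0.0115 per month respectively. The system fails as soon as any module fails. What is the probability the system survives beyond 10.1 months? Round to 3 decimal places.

The time to first failure is exponential with rate Σλ = 0.0208 + 0.00909 + 0.0119 + 0.0342 + 0.0115 = 0.08749.
P(min > 10.1) = e^(−0.08749·10.1) = e^(−0.88365) ≈ 0.413.

0.413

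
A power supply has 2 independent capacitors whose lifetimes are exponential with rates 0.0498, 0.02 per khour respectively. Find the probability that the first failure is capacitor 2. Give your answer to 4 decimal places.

0.2865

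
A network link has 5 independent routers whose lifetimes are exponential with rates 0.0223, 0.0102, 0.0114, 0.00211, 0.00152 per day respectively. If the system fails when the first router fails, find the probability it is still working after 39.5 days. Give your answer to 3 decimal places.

The time to first failure is exponential with rate Σλ = 0.0223 + 0.0102 + 0.0114 + 0.00211 + 0.00152 = 0.04753.
P(min > 39.5) = e^(−0.04753·39.5) = e^(−1.8774) ≈ 0.153.

0.153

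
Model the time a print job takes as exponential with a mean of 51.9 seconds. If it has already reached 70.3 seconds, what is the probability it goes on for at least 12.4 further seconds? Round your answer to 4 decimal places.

0.7875

The rate is λ = 1/51.9 = 0.0192678 per second.
The exponential is memoryless, so the remaining time is again Exp(λ): the condition X > 70.3 is irrelevant.
P(X > 12.4) = e^(−0.23892) ≈ 0.7875.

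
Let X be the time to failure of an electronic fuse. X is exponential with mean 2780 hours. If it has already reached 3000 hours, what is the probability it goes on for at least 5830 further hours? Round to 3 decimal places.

The rate is λ = 1/2780 = 0.000359712 per hour.
By the memoryless property, P(X > 3000+5830 | X > 3000) = P(X > 5830).
P(X > 5830) = e^(−2.0971) ≈ 0.123.

0.123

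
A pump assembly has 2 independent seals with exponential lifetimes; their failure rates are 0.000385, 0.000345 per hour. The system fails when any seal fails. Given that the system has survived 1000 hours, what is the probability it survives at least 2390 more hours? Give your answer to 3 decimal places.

Time to first failure ~ Exp(Σλ) with Σλ = 0.00073.
By memorylessness, P(T > 1000+2390 | T > 1000) = P(T > 2390) = e^(−0.00073·2390) ≈ 0.175.

0.175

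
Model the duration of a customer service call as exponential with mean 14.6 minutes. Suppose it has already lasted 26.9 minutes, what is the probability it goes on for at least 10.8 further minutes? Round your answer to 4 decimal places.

The rate is λ = 1/14.6 = 0.0684932 per minute.
P(X > s+t | X > s) = e^(−λ(s+t))/e^(−λs) = e^(−λt), independent of s = 26.9.
P(X > 10.8) = e^(−0.73973) ≈ 0.4772.

0.4772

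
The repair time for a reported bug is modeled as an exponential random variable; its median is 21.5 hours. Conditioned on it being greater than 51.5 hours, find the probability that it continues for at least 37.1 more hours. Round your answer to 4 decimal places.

For an exponential, median = ln(2)/λ, so λ = ln 2 / 21.5 = 0.0322394 per hour.
P(X > s+t | X > s) = e^(−λ(s+t))/e^(−λs) = e^(−λt), independent of s = 51.5.
P(X > 37.1) = e^(−1.1961) ≈ 0.3024.

0.3024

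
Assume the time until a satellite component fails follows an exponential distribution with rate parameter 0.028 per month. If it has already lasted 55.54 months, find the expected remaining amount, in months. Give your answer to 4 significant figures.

35.71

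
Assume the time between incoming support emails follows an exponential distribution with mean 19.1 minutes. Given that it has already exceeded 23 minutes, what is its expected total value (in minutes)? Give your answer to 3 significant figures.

The rate is λ = 1/19.1 = 0.052356 per minute.
By memorylessness, E[X | X > 23] = 23 + 1/λ = 23 + 19.1 = 42.1 minutes.

42.1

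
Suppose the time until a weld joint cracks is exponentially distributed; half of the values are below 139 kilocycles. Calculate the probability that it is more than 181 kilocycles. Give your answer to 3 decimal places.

For an exponential, median = ln(2)/λ, so λ = ln 2 / 139 = 0.00498667 per kilocycle.
P(X > 181) = e^(−λ·181) = e^(−0.90259) ≈ 0.406.

0.406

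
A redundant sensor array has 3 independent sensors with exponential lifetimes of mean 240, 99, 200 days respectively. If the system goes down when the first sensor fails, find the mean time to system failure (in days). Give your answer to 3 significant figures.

The first failure time is exponential with rate Σλ_i = 1/240 + 1/99 + 1/200 = 0.0192677 per day.
E[min] = 1/Σλ = 1/0.0192677 = 51.9004 days.

51.9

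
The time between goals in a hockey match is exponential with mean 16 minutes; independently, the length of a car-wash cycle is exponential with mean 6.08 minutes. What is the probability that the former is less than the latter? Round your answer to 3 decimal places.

λ_1 = 1/16 = 0.0625, λ_2 = 1/6.08 = 0.164474.
For independent exponentials, P(the former < the latter) = λ_1/(λ_1+λ_2) = 0.0625/0.226974 ≈ 0.275.

0.275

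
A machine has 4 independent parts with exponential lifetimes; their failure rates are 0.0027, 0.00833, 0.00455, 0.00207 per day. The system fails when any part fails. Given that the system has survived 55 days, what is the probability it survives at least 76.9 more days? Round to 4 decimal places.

0.2574

Time to first failure ~ Exp(Σλ) with Σλ = 0.01765.
By memorylessness, P(T > 55+76.9 | T > 55) = P(T > 76.9) = e^(−0.01765·76.9) ≈ 0.2574.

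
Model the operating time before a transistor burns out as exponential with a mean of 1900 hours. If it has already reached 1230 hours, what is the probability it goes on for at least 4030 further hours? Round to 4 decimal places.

The rate is λ = 1/1900 = 0.000526316 per hour.
By the memoryless property, P(X > 1230+4030 | X > 1230) = P(X > 4030).
P(X > 4030) = e^(−2.1211) ≈ 0.1199.

0.1199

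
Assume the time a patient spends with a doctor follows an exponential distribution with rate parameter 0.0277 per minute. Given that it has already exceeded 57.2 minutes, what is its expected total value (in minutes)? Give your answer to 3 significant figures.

93.3

By memorylessness, E[X | X > 57.2] = 57.2 + 1/λ = 57.2 + 36.1011 = 93.3011 minutes.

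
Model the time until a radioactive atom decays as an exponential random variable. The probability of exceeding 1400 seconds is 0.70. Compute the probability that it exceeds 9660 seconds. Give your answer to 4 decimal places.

0.0853

e^(−λ·1400) = 0.70 ⇒ λ = −ln(0.70)/1400 = 0.000254768.
P(X > 9660) = e^(−0.000254768·9660) = e^(−2.4611) ≈ 0.0853.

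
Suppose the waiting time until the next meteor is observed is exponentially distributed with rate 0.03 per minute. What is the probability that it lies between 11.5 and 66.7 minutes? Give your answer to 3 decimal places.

P(11.5 < X < 66.7) = e^(−λ·11.5) − e^(−λ·66.7) = 0.70822 − 0.13520 ≈ 0.573.

0.573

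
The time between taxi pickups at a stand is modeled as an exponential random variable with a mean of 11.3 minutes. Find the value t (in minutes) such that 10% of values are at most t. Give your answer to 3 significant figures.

The rate is λ = 1/11.3 = 0.0884956 per minute.
Set 1 − e^(−λt) = 0.1, so t = −ln(0.9)/λ = 0.10536/0.0884956 ≈ 1.19057 minutes.

1.19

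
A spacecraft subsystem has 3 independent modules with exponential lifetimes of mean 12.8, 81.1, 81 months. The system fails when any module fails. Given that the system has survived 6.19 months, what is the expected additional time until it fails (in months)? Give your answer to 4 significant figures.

9.728

First-failure rate Σλ = 1/12.8 + 1/81.1 + 1/81 = 0.102801.
By memorylessness the expected residual is 1/Σλ = 9.72752 months, regardless of the 6.19 already elapsed.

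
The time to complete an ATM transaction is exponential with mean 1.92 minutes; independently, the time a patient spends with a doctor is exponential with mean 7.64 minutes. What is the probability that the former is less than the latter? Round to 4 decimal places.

λ_1 = 1/1.92 = 0.520833, λ_2 = 1/7.64 = 0.13089.
For independent exponentials, P(the former < the latter) = λ_1/(λ_1+λ_2) = 0.520833/0.651723 ≈ 0.7992.

0.7992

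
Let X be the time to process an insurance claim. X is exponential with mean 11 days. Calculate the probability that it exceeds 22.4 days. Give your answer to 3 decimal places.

The rate is λ = 1/11 = 0.0909091 per day.
P(X > 22.4) = e^(−λ·22.4) = e^(−2.0364) ≈ 0.131.

0.131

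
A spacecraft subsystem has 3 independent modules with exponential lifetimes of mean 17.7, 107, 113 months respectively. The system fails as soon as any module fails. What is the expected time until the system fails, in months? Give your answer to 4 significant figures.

13.39

The first failure time is exponential with rate Σλ_i = 1/17.7 + 1/107 + 1/113 = 0.0746925 per month.
E[min] = 1/Σλ = 1/0.0746925 = 13.3882 months.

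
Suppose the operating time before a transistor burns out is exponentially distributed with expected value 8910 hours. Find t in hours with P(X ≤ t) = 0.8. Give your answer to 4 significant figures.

The rate is λ = 1/8910 = 0.000112233 per hour.
Set 1 − e^(−λt) = 0.8, so t = −ln(0.2)/λ = 1.6094/0.000112233 ≈ 14340.1 hours.

14340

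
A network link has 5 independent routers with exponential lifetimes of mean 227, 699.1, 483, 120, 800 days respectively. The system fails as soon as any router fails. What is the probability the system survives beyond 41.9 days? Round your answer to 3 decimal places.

0.481

The first failure time is exponential with rate Σλ_i = 1/227 + 1/699.1 + 1/483 + 1/120 + 1/800 = 0.0174894 per day.
P(min > 41.9) = e^(−0.0174894·41.9) = e^(−0.73281) ≈ 0.481.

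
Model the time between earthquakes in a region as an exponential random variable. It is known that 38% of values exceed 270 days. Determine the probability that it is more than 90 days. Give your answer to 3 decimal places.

0.724

e^(−λ·270) = 0.38 ⇒ λ = −ln(0.38)/270 = 0.00358364.
P(X > 90) = e^(−0.00358364·90) = e^(−0.32253) ≈ 0.724.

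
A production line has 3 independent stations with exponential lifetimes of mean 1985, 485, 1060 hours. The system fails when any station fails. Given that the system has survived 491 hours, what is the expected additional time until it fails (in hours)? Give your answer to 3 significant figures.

285

First-failure rate Σλ = 1/1985 + 1/485 + 1/1060 = 0.00350903.
By memorylessness the expected residual is 1/Σλ = 284.979 hours, regardless of the 491 already elapsed.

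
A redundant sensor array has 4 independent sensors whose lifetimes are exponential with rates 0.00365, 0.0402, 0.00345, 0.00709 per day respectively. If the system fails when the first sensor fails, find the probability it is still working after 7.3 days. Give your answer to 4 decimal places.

0.6723

The time to first failure is exponential with rate Σλ = 0.00365 + 0.0402 + 0.00345 + 0.00709 = 0.05439.
P(min > 7.3) = e^(−0.05439·7.3) = e^(−0.39705) ≈ 0.6723.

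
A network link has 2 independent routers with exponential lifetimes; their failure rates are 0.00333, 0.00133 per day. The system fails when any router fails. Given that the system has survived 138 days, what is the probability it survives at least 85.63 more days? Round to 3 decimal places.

Time to first failure ~ Exp(Σλ) with Σλ = 0.00466.
By memorylessness, P(T > 138+85.63 | T > 138) = P(T > 85.63) = e^(−0.00466·85.63) ≈ 0.671.

0.671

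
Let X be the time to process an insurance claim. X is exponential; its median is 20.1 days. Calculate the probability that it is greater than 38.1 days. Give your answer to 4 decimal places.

0.2688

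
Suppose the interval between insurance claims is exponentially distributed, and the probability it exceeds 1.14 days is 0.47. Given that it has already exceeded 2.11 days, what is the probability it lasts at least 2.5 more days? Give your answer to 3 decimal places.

0.191

From e^(−λ·1.14) = 0.47, λ = −ln(0.47)/1.14 = 0.662301.
Memoryless: P(X > 2.11+2.5 | X > 2.11) = P(X > 2.5) = e^(−0.662301·2.5) ≈ 0.191.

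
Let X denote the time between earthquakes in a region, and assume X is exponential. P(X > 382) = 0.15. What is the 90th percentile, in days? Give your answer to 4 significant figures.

e^(−λ·382) = 0.15 ⇒ λ = −ln(0.15)/382 = 0.00496628.
90th percentile: 1 − e^(−λt) = 0.9, t = −ln(0.1)/λ = 463.644 days.

463.6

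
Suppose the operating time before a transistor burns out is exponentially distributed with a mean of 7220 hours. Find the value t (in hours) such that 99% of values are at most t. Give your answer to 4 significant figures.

The rate is λ = 1/7220 = 0.000138504 per hour.
Set 1 − e^(−λt) = 0.99, so t = −ln(0.01)/λ = 4.6052/0.000138504 ≈ 33249.3 hours.

33250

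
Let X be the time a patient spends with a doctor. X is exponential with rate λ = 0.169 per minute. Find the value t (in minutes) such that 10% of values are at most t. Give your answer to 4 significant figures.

Set 1 − e^(−λt) = 0.1, so t = −ln(0.9)/λ = 0.10536/0.169 ≈ 0.623435 minutes.

0.6234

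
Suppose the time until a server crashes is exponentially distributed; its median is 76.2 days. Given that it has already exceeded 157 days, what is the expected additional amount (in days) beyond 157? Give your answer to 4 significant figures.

109.9

For an exponential, median = ln(2)/λ, so λ = ln 2 / 76.2 = 0.00909642 per day.
By memorylessness, the remaining amount past any threshold is again Exp(λ) with mean 1/λ = 109.933 days.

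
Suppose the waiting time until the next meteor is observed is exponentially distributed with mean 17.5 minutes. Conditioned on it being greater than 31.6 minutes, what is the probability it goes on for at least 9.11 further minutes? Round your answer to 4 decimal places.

0.5942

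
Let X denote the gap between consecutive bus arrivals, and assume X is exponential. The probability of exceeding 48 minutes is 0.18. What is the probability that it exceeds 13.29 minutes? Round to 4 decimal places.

e^(−λ·48) = 0.18 ⇒ λ = −ln(0.18)/48 = 0.035725.
P(X > 13.29) = e^(−0.035725·13.29) = e^(−0.47478) ≈ 0.6220.

0.6220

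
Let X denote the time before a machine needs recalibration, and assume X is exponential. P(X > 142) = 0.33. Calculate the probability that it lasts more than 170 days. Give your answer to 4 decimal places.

0.2652

e^(−λ·142) = 0.33 ⇒ λ = −ln(0.33)/142 = 0.00780748.
P(X > 170) = e^(−0.00780748·170) = e^(−1.3273) ≈ 0.2652.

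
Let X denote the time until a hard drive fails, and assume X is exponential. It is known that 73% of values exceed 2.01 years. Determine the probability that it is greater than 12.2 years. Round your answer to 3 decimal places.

0.148

e^(−λ·2.01) = 0.73 ⇒ λ = −ln(0.73)/2.01 = 0.156573.
P(X > 12.2) = e^(−0.156573·12.2) = e^(−1.9102) ≈ 0.148.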